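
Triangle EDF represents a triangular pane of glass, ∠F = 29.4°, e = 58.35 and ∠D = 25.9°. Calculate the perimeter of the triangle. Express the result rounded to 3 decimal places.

The third angle is ∠E = 180° − ∠D − ∠F = 124.70°.
Law of sines: d = e·sin D/sin E ≈ 31.001.
Law of sines: f = e·sin F/sin E ≈ 34.841.
Semiperimeter s = (58.35+31.001+34.841)/2 = 62.096.
Perimeter = 58.35 + 31.001 + 34.841 = 124.19.

124.192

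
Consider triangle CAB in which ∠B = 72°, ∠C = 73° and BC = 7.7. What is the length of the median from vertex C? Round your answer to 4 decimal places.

The third angle is ∠A = 180° − ∠B − ∠C = 35.00°.
Law of sines: AB = BC·sin C/sin A ≈ 12.838.
Law of sines: CA = BC·sin B/sin A ≈ 12.767.
Median from C: ½√(2·BC² + 2·CA² − AB²) ≈ 8.3634.

m_C ≈ 8.3634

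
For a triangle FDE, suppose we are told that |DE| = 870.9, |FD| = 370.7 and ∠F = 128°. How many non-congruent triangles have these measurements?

1

|FD|·sin F = 370.7·sin(128°) ≈ 292.1.
Since ∠F is not acute, a triangle exists only if |DE| > |FD|; here |DE| > |FD|, so there is exactly one triangle.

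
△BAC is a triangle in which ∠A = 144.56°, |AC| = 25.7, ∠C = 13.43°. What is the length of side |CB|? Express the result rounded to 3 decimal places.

39.764

The third angle is ∠B = 180° − ∠A − ∠C = 22.01°.
Law of sines: |CB| = |AC|·sin A/sin B ≈ 39.764.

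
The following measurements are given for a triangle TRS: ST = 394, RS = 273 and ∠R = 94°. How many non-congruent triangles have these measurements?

1

RS·sin R = 273·sin(94°) ≈ 272.3.
Since ∠R is not acute, a triangle exists only if ST > RS; here ST > RS, so there is exactly one triangle.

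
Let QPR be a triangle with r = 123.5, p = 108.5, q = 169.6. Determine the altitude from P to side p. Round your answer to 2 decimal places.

123.24

Semiperimeter s = (169.6 + 108.5 + 123.5)/2 = 200.8.
Heron's formula: area = √(200.8·31.2·92.3·77.3) ≈ 6685.7.
The altitude from P has length 2·area/p ≈ 123.24.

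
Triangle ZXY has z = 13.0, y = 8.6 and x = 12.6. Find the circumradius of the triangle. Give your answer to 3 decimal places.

By the law of cosines, cos Z = (x² + y² − z²) / (2·x·y) ≈ 0.29402, so ∠Z ≈ 72.90°.
Circumradius = z/(2 sin Z) ≈ 6.8006.

6.801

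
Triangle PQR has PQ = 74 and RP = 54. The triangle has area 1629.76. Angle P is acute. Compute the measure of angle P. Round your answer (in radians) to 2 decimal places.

From area = ½·RP·PQ·sin P, we get sin P = 2·area/(RP·PQ) ≈ 0.81570.
Taking the acute solution, ∠P ≈ 0.954 rad.

0.95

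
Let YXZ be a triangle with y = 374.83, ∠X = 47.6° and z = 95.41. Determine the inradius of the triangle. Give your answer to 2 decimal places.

By the law of cosines, x² = z² + y² − 2·z·y·cos X = 1.0137e+05, so x ≈ 318.39.
Area = ½·z·y·sin X ≈ 13205.
Semiperimeter s = (374.83+318.39+95.41)/2 = 394.31.
Inradius = area/s = 13205/394.31 ≈ 33.487.

33.49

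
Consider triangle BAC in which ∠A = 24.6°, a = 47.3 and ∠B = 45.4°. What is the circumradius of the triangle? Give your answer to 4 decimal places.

The third angle is ∠C = 180° − ∠B − ∠A = 110.00°.
Law of sines: b = a·sin B/sin A ≈ 80.904.
Law of sines: c = a·sin C/sin A ≈ 106.77.
Circumradius = a/(2 sin A) ≈ 56.813.

56.8126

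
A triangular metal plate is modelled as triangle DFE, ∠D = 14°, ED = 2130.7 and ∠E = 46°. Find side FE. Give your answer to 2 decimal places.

The third angle is ∠F = 180° − ∠E − ∠D = 120.00°.
Law of sines: FE = ED·sin D/sin F ≈ 595.21.

595.21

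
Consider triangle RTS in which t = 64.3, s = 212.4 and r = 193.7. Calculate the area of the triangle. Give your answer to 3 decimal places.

Semiperimeter p = (193.7 + 64.3 + 212.4)/2 = 235.2.
Heron's formula: area = √(235.2·41.5·170.9·22.8) ≈ 6167.1.

6167.102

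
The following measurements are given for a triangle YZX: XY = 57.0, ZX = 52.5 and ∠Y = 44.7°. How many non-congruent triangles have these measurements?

2

XY·sin Y = 57.0·sin(44.7°) ≈ 40.09.
Since XY sin Y < ZX < XY (40.09 < 52.5 < 57.0), two triangles exist.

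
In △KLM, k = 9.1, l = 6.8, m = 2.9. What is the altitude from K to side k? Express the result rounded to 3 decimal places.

Semiperimeter s = (9.1 + 6.8 + 2.9)/2 = 9.4.
Heron's formula: area = √(9.4·0.3·2.6·6.5) ≈ 6.9035.
The altitude from K has length 2·area/k ≈ 1.5172.

h_K ≈ 1.517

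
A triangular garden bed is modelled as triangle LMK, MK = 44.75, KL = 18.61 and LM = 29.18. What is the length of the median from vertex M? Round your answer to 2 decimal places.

Median from M: ½√(2·LM² + 2·MK² − KL²) ≈ 36.612.

m_M ≈ 36.61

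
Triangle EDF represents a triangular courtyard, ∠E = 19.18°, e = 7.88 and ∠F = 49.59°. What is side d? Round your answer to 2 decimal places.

The third angle is ∠D = 180° − ∠F − ∠E = 111.23°.
Law of sines: d = e·sin D/sin E ≈ 22.357.

22.36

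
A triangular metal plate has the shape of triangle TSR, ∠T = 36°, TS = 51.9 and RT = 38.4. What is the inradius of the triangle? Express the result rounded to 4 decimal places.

By the law of cosines, SR² = RT² + TS² − 2·RT·TS·cos T = 943.49, so SR ≈ 30.716.
Area = ½·RT·TS·sin T ≈ 585.72.
Semiperimeter s = (30.716+38.4+51.9)/2 = 60.508.
Inradius = area/s = 585.72/60.508 ≈ 9.68.

r ≈ 9.6800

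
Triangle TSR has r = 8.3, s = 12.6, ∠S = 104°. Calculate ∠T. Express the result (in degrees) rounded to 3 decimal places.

Law of sines: sin R = r·sin S/s ≈ 0.63916.
Since s ≥ r, only the acute value applies: ∠R ≈ 39.73°.
Then ∠T = 180° − ∠S − ∠R ≈ 36.27°.

∠T ≈ 36.271°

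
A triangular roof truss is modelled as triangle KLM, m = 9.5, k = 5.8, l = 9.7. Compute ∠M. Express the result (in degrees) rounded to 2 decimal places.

By the law of cosines, cos M = (k² + l² − m²) / (2·k·l) ≈ 0.33310, so ∠M ≈ 70.54°.

∠M ≈ 70.54°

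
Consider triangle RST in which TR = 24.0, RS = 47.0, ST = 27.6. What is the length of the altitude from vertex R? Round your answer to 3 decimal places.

h_R ≈ 18.080

Semiperimeter s = (27.6 + 24 + 47)/2 = 49.3.
Heron's formula: area = √(49.3·21.7·25.3·2.3) ≈ 249.5.
The altitude from R has length 2·area/ST ≈ 18.08.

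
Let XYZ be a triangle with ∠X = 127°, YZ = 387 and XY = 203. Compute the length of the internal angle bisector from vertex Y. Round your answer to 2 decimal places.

258.27

Law of sines: sin Z = XY·sin X/YZ ≈ 0.41892.
Since YZ ≥ XY, only the acute value applies: ∠Z ≈ 24.77°.
Then ∠Y = 180° − ∠X − ∠Z ≈ 28.23°.
Law of sines gives ZX = YZ·sin Y/sin X ≈ 229.24.
The bisector from Y has length 2·XY·YZ·cos(∠Y/2)/(XY+YZ) ≈ 258.27.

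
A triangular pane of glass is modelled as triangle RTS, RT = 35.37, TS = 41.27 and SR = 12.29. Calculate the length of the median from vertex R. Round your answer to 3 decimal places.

Median from R: ½√(2·SR² + 2·RT² − TS²) ≈ 16.59.

16.590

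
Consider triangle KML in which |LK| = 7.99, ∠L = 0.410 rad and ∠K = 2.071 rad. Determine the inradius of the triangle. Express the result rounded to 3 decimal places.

The third angle is ∠M = π − ∠L − ∠K = 0.661 rad.
Law of sines: |ML| = |LK|·sin K/sin M ≈ 11.426.
Law of sines: |KM| = |LK|·sin L/sin M ≈ 5.1906.
Area = ½·|LK|·|ML|·sin L ≈ 18.196.
Semiperimeter s = (11.426+7.99+5.1906)/2 = 12.304.
Inradius = area/s = 18.196/12.304 ≈ 1.4789.

1.479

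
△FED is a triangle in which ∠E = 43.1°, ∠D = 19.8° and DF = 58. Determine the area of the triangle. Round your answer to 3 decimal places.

area ≈ 742.316

The third angle is ∠F = 180° − ∠E − ∠D = 117.10°.
Law of sines: ED = DF·sin F/sin E ≈ 75.566.
Law of sines: FE = DF·sin D/sin E ≈ 28.754.
Area = ½·DF·ED·sin D ≈ 742.32.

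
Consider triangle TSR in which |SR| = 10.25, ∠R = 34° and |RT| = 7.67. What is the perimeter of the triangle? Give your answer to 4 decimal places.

23.7112

By the law of cosines, |TS|² = |SR|² + |RT|² − 2·|SR|·|RT|·cos R = 33.538, so |TS| ≈ 5.7912.
Semiperimeter s = (10.25+7.67+5.7912)/2 = 11.856.
Perimeter = 10.25 + 7.67 + 5.7912 = 23.711.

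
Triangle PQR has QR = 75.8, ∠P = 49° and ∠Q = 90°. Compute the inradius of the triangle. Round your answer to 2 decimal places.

The third angle is ∠R = 180° − ∠P − ∠Q = 41.00°.
Law of sines: RP = QR·sin Q/sin P ≈ 100.44.
Law of sines: PQ = QR·sin R/sin P ≈ 65.892.
Area = ½·QR·RP·sin R ≈ 2497.3.
Semiperimeter s = (75.8+100.44+65.892)/2 = 121.06.
Inradius = area/s = 2497.3/121.06 ≈ 20.628.

r ≈ 20.63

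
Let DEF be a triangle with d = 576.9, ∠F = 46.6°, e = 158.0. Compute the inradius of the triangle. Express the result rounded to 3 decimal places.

By the law of cosines, f² = d² + e² − 2·d·e·cos F = 2.3252e+05, so f ≈ 482.2.
Area = ½·d·e·sin F ≈ 33114.
Semiperimeter s = (576.9+158+482.2)/2 = 608.55.
Inradius = area/s = 33114/608.55 ≈ 54.414.

54.414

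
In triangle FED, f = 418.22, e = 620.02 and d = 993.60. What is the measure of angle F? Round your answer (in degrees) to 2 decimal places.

By the law of cosines, cos F = (e² + d² − f²) / (2·e·d) ≈ 0.97131, so ∠F ≈ 13.76°.

13.76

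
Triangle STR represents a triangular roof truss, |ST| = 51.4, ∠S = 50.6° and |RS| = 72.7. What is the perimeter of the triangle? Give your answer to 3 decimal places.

perimeter ≈ 180.523

By the law of cosines, |TR|² = |RS|² + |ST|² − 2·|RS|·|ST|·cos S = 3183.6, so |TR| ≈ 56.423.
Semiperimeter s = (56.423+72.7+51.4)/2 = 90.261.
Perimeter = 56.423 + 72.7 + 51.4 = 180.52.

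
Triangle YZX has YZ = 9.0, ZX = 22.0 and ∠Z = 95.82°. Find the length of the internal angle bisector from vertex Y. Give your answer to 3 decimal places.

By the law of cosines, XY² = YZ² + ZX² − 2·YZ·ZX·cos Z = 605.16, so XY ≈ 24.6.
Law of cosines again: cos Y = (XY² + YZ² − ZX²)/(2·XY·YZ) ≈ 0.45654, so ∠Y ≈ 62.84°.
The bisector from Y has length 2·XY·YZ·cos(∠Y/2)/(XY+YZ) ≈ 11.246.

t_Y ≈ 11.246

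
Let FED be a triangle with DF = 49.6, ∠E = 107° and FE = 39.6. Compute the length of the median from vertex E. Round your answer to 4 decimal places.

19.4480

Law of sines: sin D = FE·sin E/DF ≈ 0.76350.
Since DF ≥ FE, only the acute value applies: ∠D ≈ 49.77°.
Then ∠F = 180° − ∠E − ∠D ≈ 23.23°.
Law of sines gives ED = DF·sin F/sin E ≈ 20.454.
Median from E: ½√(2·FE² + 2·ED² − DF²) ≈ 19.448.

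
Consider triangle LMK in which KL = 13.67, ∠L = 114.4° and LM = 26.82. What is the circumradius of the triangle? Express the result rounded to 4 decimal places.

19.0912

By the law of cosines, MK² = KL² + LM² − 2·KL·LM·cos L = 1209.1, so MK ≈ 34.772.
Area = ½·KL·LM·sin L ≈ 166.94.
Circumradius = MK/(2 sin L) ≈ 19.091.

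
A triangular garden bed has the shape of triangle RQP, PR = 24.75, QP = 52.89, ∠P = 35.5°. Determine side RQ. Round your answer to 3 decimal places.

35.756

By the law of cosines, RQ² = QP² + PR² − 2·QP·PR·cos P = 1278.5, so RQ ≈ 35.756.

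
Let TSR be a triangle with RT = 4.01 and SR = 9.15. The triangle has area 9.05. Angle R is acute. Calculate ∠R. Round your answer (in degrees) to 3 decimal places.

29.558

From area = ½·SR·RT·sin R, we get sin R = 2·area/(SR·RT) ≈ 0.49330.
Taking the acute solution, ∠R ≈ 29.56°.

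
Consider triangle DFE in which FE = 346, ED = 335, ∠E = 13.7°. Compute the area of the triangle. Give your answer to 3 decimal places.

Area = ½·FE·ED·sin E ≈ 13726.

area ≈ 13725.955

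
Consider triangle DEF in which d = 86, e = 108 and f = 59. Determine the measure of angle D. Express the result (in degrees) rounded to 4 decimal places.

∠D ≈ 52.5513°

By the law of cosines, cos D = (e² + f² − d²) / (2·e·f) ≈ 0.60805, so ∠D ≈ 52.55°.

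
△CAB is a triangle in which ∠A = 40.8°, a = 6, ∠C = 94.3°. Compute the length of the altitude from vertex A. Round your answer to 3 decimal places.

6.463

The third angle is ∠B = 180° − ∠C − ∠A = 44.90°.
Law of sines: c = a·sin C/sin A ≈ 9.1566.
Law of sines: b = a·sin B/sin A ≈ 6.4816.
Area = ½·a·c·sin B ≈ 19.39.
The altitude from A has length 2·area/a ≈ 6.4634.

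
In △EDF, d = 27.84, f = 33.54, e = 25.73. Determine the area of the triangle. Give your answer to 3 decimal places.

area ≈ 349.556

Semiperimeter s = (25.73 + 27.84 + 33.54)/2 = 43.555.
Heron's formula: area = √(43.555·17.825·15.715·10.015) ≈ 349.56.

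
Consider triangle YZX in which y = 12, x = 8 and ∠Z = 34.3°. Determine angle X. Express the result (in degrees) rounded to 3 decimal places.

∠X ≈ 39.903°

By the law of cosines, z² = x² + y² − 2·x·y·cos Z = 49.389, so z ≈ 7.0277.
Law of cosines again: cos X = (y² + z² − x²)/(2·y·z) ≈ 0.76713, so ∠X ≈ 39.90°.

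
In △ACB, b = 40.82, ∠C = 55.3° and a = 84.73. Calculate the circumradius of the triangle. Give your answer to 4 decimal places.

42.6043

By the law of cosines, c² = b² + a² − 2·b·a·cos C = 4907.5, so c ≈ 70.054.
Area = ½·b·a·sin C ≈ 1421.8.
Circumradius = c/(2 sin C) ≈ 42.604.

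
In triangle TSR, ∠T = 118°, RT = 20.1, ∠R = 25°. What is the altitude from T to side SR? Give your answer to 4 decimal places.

8.4946

The third angle is ∠S = 180° − ∠R − ∠T = 37.00°.
Law of sines: SR = RT·sin T/sin S ≈ 29.49.
Law of sines: TS = RT·sin R/sin S ≈ 14.115.
Area = ½·RT·SR·sin R ≈ 125.25.
The altitude from T has length 2·area/SR ≈ 8.4946.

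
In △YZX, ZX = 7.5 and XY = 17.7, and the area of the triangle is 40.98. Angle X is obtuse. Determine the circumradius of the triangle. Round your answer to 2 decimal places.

19.48

From area = ½·ZX·XY·sin X, we get sin X = 2·area/(ZX·XY) ≈ 0.61740.
Taking the obtuse solution, ∠X ≈ 141.87°.
Law of cosines then gives YZ ≈ 24.05.
Circumradius = YZ/(2 sin X) ≈ 19.477.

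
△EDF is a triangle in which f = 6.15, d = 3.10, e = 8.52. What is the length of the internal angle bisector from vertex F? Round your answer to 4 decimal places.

4.3605

By the law of cosines, cos F = (e² + d² − f²) / (2·e·d) ≈ 0.84011, so ∠F ≈ 32.85°.
The bisector from F has length 2·e·d·cos(∠F/2)/(e+d) ≈ 4.3605.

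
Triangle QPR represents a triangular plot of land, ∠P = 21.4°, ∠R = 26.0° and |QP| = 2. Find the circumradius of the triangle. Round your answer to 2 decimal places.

The third angle is ∠Q = 180° − ∠P − ∠R = 132.60°.
Law of sines: |PR| = |QP|·sin Q/sin R ≈ 3.3583.
Law of sines: |RQ| = |QP|·sin P/sin R ≈ 1.6647.
Circumradius = |QP|/(2 sin R) ≈ 2.2812.

2.28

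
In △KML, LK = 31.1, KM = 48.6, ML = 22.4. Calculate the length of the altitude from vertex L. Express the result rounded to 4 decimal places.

Semiperimeter s = (22.4 + 31.1 + 48.6)/2 = 51.05.
Heron's formula: area = √(51.05·28.65·19.95·2.45) ≈ 267.37.
The altitude from L has length 2·area/KM ≈ 11.003.

h_L ≈ 11.0029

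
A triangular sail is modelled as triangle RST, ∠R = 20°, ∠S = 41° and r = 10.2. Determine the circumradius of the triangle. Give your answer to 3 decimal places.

The third angle is ∠T = 180° − ∠R − ∠S = 119.00°.
Law of sines: s = r·sin S/sin R ≈ 19.566.
Law of sines: t = r·sin T/sin R ≈ 26.084.
Circumradius = r/(2 sin R) ≈ 14.911.

14.911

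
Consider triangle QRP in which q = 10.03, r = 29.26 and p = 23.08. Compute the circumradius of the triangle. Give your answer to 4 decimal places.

16.6909

By the law of cosines, cos Q = (r² + p² − q²) / (2·r·p) ≈ 0.95379, so ∠Q ≈ 17.49°.
Circumradius = q/(2 sin Q) ≈ 16.691.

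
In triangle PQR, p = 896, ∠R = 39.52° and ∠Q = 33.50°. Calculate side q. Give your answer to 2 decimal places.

517.08

The third angle is ∠P = 180° − ∠Q − ∠R = 106.98°.
Law of sines: q = p·sin Q/sin P ≈ 517.08.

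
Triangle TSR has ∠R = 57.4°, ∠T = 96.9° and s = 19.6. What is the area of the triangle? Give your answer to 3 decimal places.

370.444

The third angle is ∠S = 180° − ∠R − ∠T = 25.70°.
Law of sines: t = s·sin T/sin S ≈ 44.869.
Law of sines: r = s·sin R/sin S ≈ 38.076.
Area = ½·s·t·sin R ≈ 370.44.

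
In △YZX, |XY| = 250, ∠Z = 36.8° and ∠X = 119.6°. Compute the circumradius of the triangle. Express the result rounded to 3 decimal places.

The third angle is ∠Y = 180° − ∠Z − ∠X = 23.60°.
Law of sines: |ZX| = |XY|·sin Y/sin Z ≈ 167.08.
Law of sines: |YZ| = |XY|·sin X/sin Z ≈ 362.88.
Circumradius = |XY|/(2 sin Z) ≈ 208.67.

R ≈ 208.673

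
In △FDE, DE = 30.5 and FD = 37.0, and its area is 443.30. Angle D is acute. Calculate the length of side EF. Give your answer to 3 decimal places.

From area = ½·FD·DE·sin D, we get sin D = 2·area/(FD·DE) ≈ 0.78564.
Taking the acute solution, ∠D ≈ 51.78°.
Law of cosines then gives EF ≈ 30.048.

30.048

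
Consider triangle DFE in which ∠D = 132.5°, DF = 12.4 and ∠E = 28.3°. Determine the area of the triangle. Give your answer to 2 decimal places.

39.32

The third angle is ∠F = 180° − ∠E − ∠D = 19.20°.
Law of sines: FE = DF·sin D/sin E ≈ 19.284.
Law of sines: ED = DF·sin F/sin E ≈ 8.6017.
Area = ½·DF·FE·sin F ≈ 39.319.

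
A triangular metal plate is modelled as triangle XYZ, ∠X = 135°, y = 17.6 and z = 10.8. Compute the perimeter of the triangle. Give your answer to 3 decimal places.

By the law of cosines, x² = y² + z² − 2·y·z·cos X = 695.21, so x ≈ 26.367.
Semiperimeter s = (26.367+17.6+10.8)/2 = 27.383.
Perimeter = 26.367 + 17.6 + 10.8 = 54.767.

54.767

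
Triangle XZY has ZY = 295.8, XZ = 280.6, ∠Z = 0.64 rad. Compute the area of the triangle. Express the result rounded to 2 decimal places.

Area = ½·XZ·ZY·sin Z ≈ 24784.

24784.05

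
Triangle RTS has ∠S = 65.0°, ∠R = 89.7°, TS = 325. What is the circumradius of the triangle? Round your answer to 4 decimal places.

162.5022

The third angle is ∠T = 180° − ∠S − ∠R = 25.30°.
Law of sines: SR = TS·sin T/sin R ≈ 138.89.
Law of sines: RT = TS·sin S/sin R ≈ 294.55.
Circumradius = TS/(2 sin R) ≈ 162.5.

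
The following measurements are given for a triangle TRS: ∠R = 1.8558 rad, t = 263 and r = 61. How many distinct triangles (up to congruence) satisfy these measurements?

t·sin R = 263·sin(1.8558 rad) ≈ 252.4.
Since ∠R is not acute, a triangle exists only if r > t; here r ≤ t, so there is no triangle.

0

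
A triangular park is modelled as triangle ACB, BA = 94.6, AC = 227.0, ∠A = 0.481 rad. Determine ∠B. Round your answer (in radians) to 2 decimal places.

By the law of cosines, CB² = BA² + AC² − 2·BA·AC·cos A = 22403, so CB ≈ 149.68.
Law of cosines again: cos B = (CB² + BA² − AC²)/(2·CB·BA) ≈ -0.71249, so ∠B ≈ 2.364 rad.

2.36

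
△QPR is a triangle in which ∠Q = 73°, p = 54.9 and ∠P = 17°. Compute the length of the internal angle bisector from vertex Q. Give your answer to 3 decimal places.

The third angle is ∠R = 180° − ∠Q − ∠P = 90.00°.
Law of sines: q = p·sin Q/sin P ≈ 179.57.
Law of sines: r = p·sin R/sin P ≈ 187.77.
The bisector from Q has length 2·p·r·cos(∠Q/2)/(p+r) ≈ 68.296.

68.296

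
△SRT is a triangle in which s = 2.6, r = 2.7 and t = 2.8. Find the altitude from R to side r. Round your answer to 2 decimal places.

2.33

Semiperimeter p = (2.6 + 2.7 + 2.8)/2 = 4.05.
Heron's formula: area = √(4.05·1.45·1.35·1.25) ≈ 3.148.
The altitude from R has length 2·area/r ≈ 2.3318.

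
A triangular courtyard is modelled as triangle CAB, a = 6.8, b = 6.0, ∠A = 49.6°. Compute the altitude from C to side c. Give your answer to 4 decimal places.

Law of sines: sin B = b·sin A/a ≈ 0.67195.
Since a ≥ b, only the acute value applies: ∠B ≈ 42.22°.
Then ∠C = 180° − ∠A − ∠B ≈ 88.18°.
Law of sines gives c = a·sin C/sin A ≈ 8.9248.
Area = ½·a·b·sin C ≈ 20.39.
The altitude from C has length 2·area/c ≈ 4.5692.

h_C ≈ 4.5692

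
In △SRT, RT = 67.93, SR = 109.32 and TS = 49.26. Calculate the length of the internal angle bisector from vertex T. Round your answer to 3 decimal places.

t_T ≈ 20.841

By the law of cosines, cos T = (RT² + TS² − SR²) / (2·RT·TS) ≈ -0.73364, so ∠T ≈ 137.19°.
The bisector from T has length 2·RT·TS·cos(∠T/2)/(RT+TS) ≈ 20.841.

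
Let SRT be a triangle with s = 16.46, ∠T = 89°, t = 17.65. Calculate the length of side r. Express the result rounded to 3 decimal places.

Law of sines: sin S = s·sin T/t ≈ 0.93244.
Since t ≥ s, only the acute value applies: ∠S ≈ 68.82°.
Then ∠R = 180° − ∠T − ∠S ≈ 22.18°.
Law of sines gives r = t·sin R/sin T ≈ 6.6648.

6.665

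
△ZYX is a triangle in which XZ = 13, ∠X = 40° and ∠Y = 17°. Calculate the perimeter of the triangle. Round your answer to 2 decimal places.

The third angle is ∠Z = 180° − ∠Y − ∠X = 123.00°.
Law of sines: YX = XZ·sin Z/sin Y ≈ 37.291.
Law of sines: ZY = XZ·sin X/sin Y ≈ 28.581.
Semiperimeter s = (37.291+13+28.581)/2 = 39.436.
Perimeter = 37.291 + 13 + 28.581 = 78.871.

perimeter ≈ 78.87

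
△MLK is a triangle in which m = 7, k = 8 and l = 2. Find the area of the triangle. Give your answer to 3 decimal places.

area ≈ 6.437

Semiperimeter s = (7 + 2 + 8)/2 = 8.5.
Heron's formula: area = √(8.5·1.5·6.5·0.5) ≈ 6.4372.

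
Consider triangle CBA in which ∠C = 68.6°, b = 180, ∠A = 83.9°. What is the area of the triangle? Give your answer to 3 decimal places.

area ≈ 32480.234

The third angle is ∠B = 180° − ∠A − ∠C = 27.50°.
Law of sines: c = b·sin C/sin B ≈ 362.95.
Law of sines: a = b·sin A/sin B ≈ 387.62.
Area = ½·b·c·sin A ≈ 32480.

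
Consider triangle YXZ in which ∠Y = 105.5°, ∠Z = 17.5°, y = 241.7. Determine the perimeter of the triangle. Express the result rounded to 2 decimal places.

527.48

The third angle is ∠X = 180° − ∠Z − ∠Y = 57.00°.
Law of sines: x = y·sin X/sin Y ≈ 210.36.
Law of sines: z = y·sin Z/sin Y ≈ 75.424.
Semiperimeter s = (241.7+210.36+75.424)/2 = 263.74.
Perimeter = 241.7 + 210.36 + 75.424 = 527.48.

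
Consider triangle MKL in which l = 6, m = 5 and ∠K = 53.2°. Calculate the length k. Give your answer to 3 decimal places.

By the law of cosines, k² = l² + m² − 2·l·m·cos K = 25.059, so k ≈ 5.0059.

5.006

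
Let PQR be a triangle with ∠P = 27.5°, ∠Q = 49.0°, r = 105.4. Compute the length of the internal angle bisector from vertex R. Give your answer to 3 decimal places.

t_R ≈ 38.449

The third angle is ∠R = 180° − ∠P − ∠Q = 103.50°.
Law of sines: p = r·sin P/sin R ≈ 50.051.
Law of sines: q = r·sin Q/sin R ≈ 81.807.
The bisector from R has length 2·p·q·cos(∠R/2)/(p+q) ≈ 38.449.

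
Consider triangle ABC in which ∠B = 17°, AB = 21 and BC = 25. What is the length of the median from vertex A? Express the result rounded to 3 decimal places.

m_A ≈ 9.757

By the law of cosines, CA² = AB² + BC² − 2·AB·BC·cos B = 61.88, so CA ≈ 7.8664.
Median from A: ½√(2·CA² + 2·AB² − BC²) ≈ 9.7565.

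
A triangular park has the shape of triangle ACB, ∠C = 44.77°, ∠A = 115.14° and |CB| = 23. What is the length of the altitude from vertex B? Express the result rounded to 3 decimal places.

The third angle is ∠B = 180° − ∠A − ∠C = 20.09°.
Law of sines: |BA| = |CB|·sin C/sin A ≈ 17.893.
Law of sines: |AC| = |CB|·sin B/sin A ≈ 8.7271.
Area = ½·|CB|·|BA|·sin B ≈ 70.681.
The altitude from B has length 2·area/|AC| ≈ 16.198.

h_B ≈ 16.198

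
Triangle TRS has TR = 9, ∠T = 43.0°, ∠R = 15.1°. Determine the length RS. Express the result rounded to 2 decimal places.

7.23

The third angle is ∠S = 180° − ∠T − ∠R = 121.90°.
Law of sines: RS = TR·sin T/sin S ≈ 7.2299.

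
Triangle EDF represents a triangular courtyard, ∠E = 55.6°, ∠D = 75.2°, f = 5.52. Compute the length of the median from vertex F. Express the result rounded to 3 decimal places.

5.944

The third angle is ∠F = 180° − ∠E − ∠D = 49.20°.
Law of sines: e = f·sin E/sin F ≈ 6.0167.
Law of sines: d = f·sin D/sin F ≈ 7.0501.
Median from F: ½√(2·e² + 2·d² − f²) ≈ 5.9443.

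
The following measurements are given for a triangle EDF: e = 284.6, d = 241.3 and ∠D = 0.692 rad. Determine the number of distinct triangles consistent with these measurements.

e·sin D = 284.6·sin(0.692 rad) ≈ 181.6.
Since e sin D < d < e (181.6 < 241.3 < 284.6), two triangles exist.

2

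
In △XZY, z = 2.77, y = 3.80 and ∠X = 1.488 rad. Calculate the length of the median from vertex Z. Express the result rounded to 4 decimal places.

3.9354

By the law of cosines, x² = z² + y² − 2·z·y·cos X = 20.372, so x ≈ 4.5135.
Median from Z: ½√(2·y² + 2·x² − z²) ≈ 3.9354.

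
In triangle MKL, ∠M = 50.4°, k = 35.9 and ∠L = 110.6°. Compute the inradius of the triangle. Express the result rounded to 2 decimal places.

r ≈ 12.74

The third angle is ∠K = 180° − ∠L − ∠M = 19.00°.
Law of sines: m = k·sin M/sin K ≈ 84.964.
Law of sines: l = k·sin L/sin K ≈ 103.22.
Area = ½·k·m·sin L ≈ 1427.6.
Semiperimeter s = (84.964+35.9+103.22)/2 = 112.04.
Inradius = area/s = 1427.6/112.04 ≈ 12.742.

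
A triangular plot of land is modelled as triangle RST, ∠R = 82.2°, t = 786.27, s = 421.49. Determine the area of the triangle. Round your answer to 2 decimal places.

Area = ½·s·t·sin R ≈ 1.6417e+05.

164169.37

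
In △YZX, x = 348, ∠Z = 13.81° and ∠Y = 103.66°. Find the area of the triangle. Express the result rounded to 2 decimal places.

The third angle is ∠X = 180° − ∠Y − ∠Z = 62.53°.
Law of sines: y = x·sin Y/sin X ≈ 381.13.
Law of sines: z = x·sin Z/sin X ≈ 93.625.
Area = ½·x·y·sin Z ≈ 15830.

15829.88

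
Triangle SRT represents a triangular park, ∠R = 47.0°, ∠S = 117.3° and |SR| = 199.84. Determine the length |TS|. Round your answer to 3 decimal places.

The third angle is ∠T = 180° − ∠S − ∠R = 15.70°.
Law of sines: |TS| = |SR|·sin R/sin T ≈ 540.11.

540.109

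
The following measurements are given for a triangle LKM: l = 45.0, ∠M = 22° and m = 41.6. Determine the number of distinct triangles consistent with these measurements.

l·sin M = 45.0·sin(22°) ≈ 16.86.
Since l sin M < m < l (16.86 < 41.6 < 45.0), two triangles exist.

2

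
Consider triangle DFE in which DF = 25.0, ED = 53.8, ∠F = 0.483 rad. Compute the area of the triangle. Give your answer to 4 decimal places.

Law of sines: sin E = DF·sin F/ED ≈ 0.21582.
Since ED ≥ DF, only the acute value applies: ∠E ≈ 0.218 rad.
Then ∠D = π − ∠F − ∠E ≈ 2.441 rad.
Law of sines gives FE = ED·sin D/sin F ≈ 74.672.
Area = ½·ED·DF·sin D ≈ 433.51.

area ≈ 433.5081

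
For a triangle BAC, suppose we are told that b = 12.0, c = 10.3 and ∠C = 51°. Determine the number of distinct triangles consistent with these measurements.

b·sin C = 12.0·sin(51°) ≈ 9.326.
Since b sin C < c < b (9.326 < 10.3 < 12.0), two triangles exist.

2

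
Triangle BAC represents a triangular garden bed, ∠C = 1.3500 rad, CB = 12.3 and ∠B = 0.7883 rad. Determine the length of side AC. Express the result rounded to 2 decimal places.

10.34

The third angle is ∠A = π − ∠C − ∠B = 1.0033 rad.
Law of sines: AC = CB·sin B/sin A ≈ 10.344.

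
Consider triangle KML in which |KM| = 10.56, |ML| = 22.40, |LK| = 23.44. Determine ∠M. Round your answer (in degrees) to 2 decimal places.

∠M ≈ 82.24°

By the law of cosines, cos M = (|KM|² + |ML|² − |LK|²) / (2·|KM|·|ML|) ≈ 0.13494, so ∠M ≈ 82.24°.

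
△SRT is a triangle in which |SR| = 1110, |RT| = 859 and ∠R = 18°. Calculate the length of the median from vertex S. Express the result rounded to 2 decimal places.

By the law of cosines, |TS|² = |SR|² + |RT|² − 2·|SR|·|RT|·cos R = 1.5634e+05, so |TS| ≈ 395.39.
Median from S: ½√(2·|TS|² + 2·|SR|² − |RT|²) ≈ 713.97.

m_S ≈ 713.97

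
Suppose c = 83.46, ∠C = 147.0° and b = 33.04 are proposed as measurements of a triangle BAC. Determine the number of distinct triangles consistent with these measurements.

b·sin C = 33.04·sin(147.0°) ≈ 17.99.
Since ∠C is not acute, a triangle exists only if c > b; here c > b, so there is exactly one triangle.

1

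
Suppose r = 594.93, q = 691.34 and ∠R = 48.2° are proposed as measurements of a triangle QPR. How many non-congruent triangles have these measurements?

2

q·sin R = 691.34·sin(48.2°) ≈ 515.4.
Since q sin R < r < q (515.4 < 594.93 < 691.34), two triangles exist.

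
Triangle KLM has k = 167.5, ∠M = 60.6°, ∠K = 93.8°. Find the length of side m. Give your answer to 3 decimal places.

146.250

The third angle is ∠L = 180° − ∠M − ∠K = 25.60°.
Law of sines: m = k·sin M/sin K ≈ 146.25.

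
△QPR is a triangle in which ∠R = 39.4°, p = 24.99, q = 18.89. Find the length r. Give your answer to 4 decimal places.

15.8675

By the law of cosines, r² = q² + p² − 2·q·p·cos R = 251.78, so r ≈ 15.867.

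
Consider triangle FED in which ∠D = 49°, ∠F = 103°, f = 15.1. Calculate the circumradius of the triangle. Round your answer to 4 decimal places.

R ≈ 7.7486

The third angle is ∠E = 180° − ∠D − ∠F = 28.00°.
Law of sines: e = f·sin E/sin F ≈ 7.2755.
Law of sines: d = f·sin D/sin F ≈ 11.696.
Circumradius = f/(2 sin F) ≈ 7.7486.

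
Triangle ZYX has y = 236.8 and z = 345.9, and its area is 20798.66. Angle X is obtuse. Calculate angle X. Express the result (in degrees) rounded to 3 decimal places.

From area = ½·z·y·sin X, we get sin X = 2·area/(z·y) ≈ 0.50785.
Taking the obtuse solution, ∠X ≈ 149.48°.

∠X ≈ 149.479°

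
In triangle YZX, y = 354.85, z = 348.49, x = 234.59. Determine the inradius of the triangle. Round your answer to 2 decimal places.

r ≈ 82.89

Semiperimeter s = (354.85 + 348.49 + 234.59)/2 = 468.97.
Heron's formula: area = √(468.97·114.12·120.48·234.38) ≈ 38873.
Inradius = area/s = 38873/468.97 ≈ 82.891.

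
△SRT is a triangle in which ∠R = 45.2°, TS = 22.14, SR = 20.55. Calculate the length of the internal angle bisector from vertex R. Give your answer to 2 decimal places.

Law of sines: sin T = SR·sin R/TS ≈ 0.65861.
Since TS ≥ SR, only the acute value applies: ∠T ≈ 41.19°.
Then ∠S = 180° − ∠R − ∠T ≈ 93.61°.
Law of sines gives RT = TS·sin S/sin R ≈ 31.14.
The bisector from R has length 2·SR·RT·cos(∠R/2)/(SR+RT) ≈ 22.859.

22.86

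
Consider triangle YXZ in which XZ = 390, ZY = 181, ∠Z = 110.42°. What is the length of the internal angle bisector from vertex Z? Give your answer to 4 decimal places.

By the law of cosines, YX² = XZ² + ZY² − 2·XZ·ZY·cos Z = 2.3412e+05, so YX ≈ 483.86.
The bisector from Z has length 2·XZ·ZY·cos(∠Z/2)/(XZ+ZY) ≈ 141.07.

141.0737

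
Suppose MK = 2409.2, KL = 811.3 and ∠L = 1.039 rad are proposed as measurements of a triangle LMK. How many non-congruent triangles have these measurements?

KL·sin L = 811.3·sin(1.039 rad) ≈ 699.3.
Since MK ≥ KL, exactly one triangle exists.

1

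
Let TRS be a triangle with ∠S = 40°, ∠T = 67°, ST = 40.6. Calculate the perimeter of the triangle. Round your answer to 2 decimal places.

perimeter ≈ 106.97

The third angle is ∠R = 180° − ∠S − ∠T = 73.00°.
Law of sines: RS = ST·sin T/sin R ≈ 39.08.
Law of sines: TR = ST·sin S/sin R ≈ 27.29.
Semiperimeter s = (39.08+40.6+27.29)/2 = 53.485.
Perimeter = 39.08 + 40.6 + 27.29 = 106.97.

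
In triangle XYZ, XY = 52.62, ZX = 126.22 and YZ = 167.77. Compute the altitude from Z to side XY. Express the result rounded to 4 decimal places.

h_Z ≈ 88.7384

Semiperimeter s = (167.77 + 126.22 + 52.62)/2 = 173.31.
Heron's formula: area = √(173.31·5.535·47.085·120.69) ≈ 2334.7.
The altitude from Z has length 2·area/XY ≈ 88.738.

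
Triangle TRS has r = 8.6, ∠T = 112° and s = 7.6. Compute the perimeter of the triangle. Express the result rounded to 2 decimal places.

perimeter ≈ 29.64

By the law of cosines, t² = r² + s² − 2·r·s·cos T = 180.69, so t ≈ 13.442.
Semiperimeter p = (13.442+8.6+7.6)/2 = 14.821.
Perimeter = 13.442 + 8.6 + 7.6 = 29.642.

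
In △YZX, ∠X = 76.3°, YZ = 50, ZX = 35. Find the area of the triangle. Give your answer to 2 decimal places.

area ≈ 764.18

Law of sines: sin Y = ZX·sin X/YZ ≈ 0.68008.
Since YZ ≥ ZX, only the acute value applies: ∠Y ≈ 42.85°.
Then ∠Z = 180° − ∠X − ∠Y ≈ 60.85°.
Law of sines gives XY = YZ·sin Z/sin X ≈ 44.946.
Area = ½·YZ·ZX·sin Z ≈ 764.18.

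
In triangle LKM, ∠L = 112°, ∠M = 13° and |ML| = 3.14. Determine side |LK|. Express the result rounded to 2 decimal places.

The third angle is ∠K = 180° − ∠M − ∠L = 55.00°.
Law of sines: |LK| = |ML|·sin M/sin K ≈ 0.86229.

0.86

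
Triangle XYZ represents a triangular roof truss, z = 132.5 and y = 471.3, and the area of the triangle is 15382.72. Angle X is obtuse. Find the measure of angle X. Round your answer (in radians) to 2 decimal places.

From area = ½·y·z·sin X, we get sin X = 2·area/(y·z) ≈ 0.49266.
Taking the obtuse solution, ∠X ≈ 2.6264 rad.

2.63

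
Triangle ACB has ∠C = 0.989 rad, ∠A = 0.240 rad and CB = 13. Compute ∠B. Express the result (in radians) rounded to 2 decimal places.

The third angle is ∠B = π − ∠A − ∠C = 1.913 rad.

1.91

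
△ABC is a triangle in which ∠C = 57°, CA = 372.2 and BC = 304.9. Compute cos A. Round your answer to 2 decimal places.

0.63

By the law of cosines, AB² = BC² + CA² − 2·BC·CA·cos C = 1.0788e+05, so AB ≈ 328.45.
Law of cosines again: cos A = (CA² + AB² − BC²)/(2·CA·AB) ≈ 0.62761, so ∠A ≈ 51.13°.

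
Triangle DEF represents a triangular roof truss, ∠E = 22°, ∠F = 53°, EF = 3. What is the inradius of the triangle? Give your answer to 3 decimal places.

The third angle is ∠D = 180° − ∠E − ∠F = 105.00°.
Law of sines: FD = EF·sin E/sin D ≈ 1.1635.
Law of sines: DE = EF·sin F/sin D ≈ 2.4804.
Area = ½·EF·FD·sin F ≈ 1.3938.
Semiperimeter s = (3+1.1635+2.4804)/2 = 3.3219.
Inradius = area/s = 1.3938/3.3219 ≈ 0.41957.

r ≈ 0.420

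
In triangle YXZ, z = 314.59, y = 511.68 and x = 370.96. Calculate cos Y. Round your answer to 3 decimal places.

By the law of cosines, cos Y = (x² + z² − y²) / (2·x·z) ≈ -0.10813, so ∠Y ≈ 96.21°.

-0.108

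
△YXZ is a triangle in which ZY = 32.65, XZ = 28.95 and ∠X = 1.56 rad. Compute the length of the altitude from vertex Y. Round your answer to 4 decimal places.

h_Y ≈ 15.4119

Law of sines: sin Y = XZ·sin X/ZY ≈ 0.88663.
Since ZY ≥ XZ, only the acute value applies: ∠Y ≈ 1.090 rad.
Then ∠Z = π − ∠X − ∠Y ≈ 0.492 rad.
Law of sines gives YX = ZY·sin Z/sin X ≈ 15.413.
Area = ½·ZY·XZ·sin Z ≈ 223.09.
The altitude from Y has length 2·area/XZ ≈ 15.412.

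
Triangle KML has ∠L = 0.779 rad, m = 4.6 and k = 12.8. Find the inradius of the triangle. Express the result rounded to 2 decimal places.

By the law of cosines, l² = k² + m² − 2·k·m·cos L = 101.2, so l ≈ 10.06.
Area = ½·k·m·sin L ≈ 20.684.
Semiperimeter s = (12.8+4.6+10.06)/2 = 13.73.
Inradius = area/s = 20.684/13.73 ≈ 1.5065.

r ≈ 1.51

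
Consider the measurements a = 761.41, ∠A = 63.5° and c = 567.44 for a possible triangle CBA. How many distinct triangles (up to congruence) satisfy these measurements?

c·sin A = 567.44·sin(63.5°) ≈ 507.8.
Since a ≥ c, exactly one triangle exists.

1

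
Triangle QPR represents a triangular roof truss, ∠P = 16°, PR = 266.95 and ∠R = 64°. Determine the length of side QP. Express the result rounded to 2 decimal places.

The third angle is ∠Q = 180° − ∠P − ∠R = 100.00°.
Law of sines: QP = PR·sin R/sin Q ≈ 243.63.

243.63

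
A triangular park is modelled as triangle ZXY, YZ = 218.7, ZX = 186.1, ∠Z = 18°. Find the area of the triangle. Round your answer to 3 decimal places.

Area = ½·YZ·ZX·sin Z ≈ 6288.5.

area ≈ 6288.507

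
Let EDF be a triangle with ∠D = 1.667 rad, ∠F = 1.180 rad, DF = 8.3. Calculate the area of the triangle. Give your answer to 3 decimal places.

The third angle is ∠E = π − ∠D − ∠F = 0.295 rad.
Law of sines: FE = DF·sin D/sin E ≈ 28.454.
Law of sines: ED = DF·sin F/sin E ≈ 26.431.
Area = ½·DF·FE·sin F ≈ 109.18.

area ≈ 109.181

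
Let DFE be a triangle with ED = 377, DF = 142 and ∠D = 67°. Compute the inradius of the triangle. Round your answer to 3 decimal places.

By the law of cosines, FE² = ED² + DF² − 2·ED·DF·cos D = 1.2046e+05, so FE ≈ 347.07.
Area = ½·ED·DF·sin D ≈ 24639.
Semiperimeter s = (347.07+377+142)/2 = 433.04.
Inradius = area/s = 24639/433.04 ≈ 56.899.

56.899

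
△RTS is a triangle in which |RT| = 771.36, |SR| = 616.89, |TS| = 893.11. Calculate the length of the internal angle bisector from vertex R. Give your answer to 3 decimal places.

t_R ≈ 528.112

By the law of cosines, cos R = (|SR|² + |RT|² − |TS|²) / (2·|SR|·|RT|) ≈ 0.18694, so ∠R ≈ 79.23°.
The bisector from R has length 2·|SR|·|RT|·cos(∠R/2)/(|SR|+|RT|) ≈ 528.11.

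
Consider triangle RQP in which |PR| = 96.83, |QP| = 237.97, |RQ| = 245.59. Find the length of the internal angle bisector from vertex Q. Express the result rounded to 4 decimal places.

By the law of cosines, cos Q = (|RQ|² + |QP|² − |PR|²) / (2·|RQ|·|QP|) ≈ 0.92028, so ∠Q ≈ 0.402 rad.
The bisector from Q has length 2·|RQ|·|QP|·cos(∠Q/2)/(|RQ|+|QP|) ≈ 236.85.

t_Q ≈ 236.8536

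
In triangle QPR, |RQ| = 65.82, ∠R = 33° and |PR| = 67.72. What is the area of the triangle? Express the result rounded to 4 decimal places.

Area = ½·|PR|·|RQ|·sin R ≈ 1213.8.

1213.8181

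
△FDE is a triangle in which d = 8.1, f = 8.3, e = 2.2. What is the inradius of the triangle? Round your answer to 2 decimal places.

Semiperimeter s = (8.3 + 8.1 + 2.2)/2 = 9.3.
Heron's formula: area = √(9.3·1·1.2·7.1) ≈ 8.9015.
Inradius = area/s = 8.9015/9.3 ≈ 0.95715.

0.96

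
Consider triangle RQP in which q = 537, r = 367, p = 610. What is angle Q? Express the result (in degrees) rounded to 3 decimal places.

∠Q ≈ 60.802°

By the law of cosines, cos Q = (p² + r² − q²) / (2·p·r) ≈ 0.48783, so ∠Q ≈ 60.80°.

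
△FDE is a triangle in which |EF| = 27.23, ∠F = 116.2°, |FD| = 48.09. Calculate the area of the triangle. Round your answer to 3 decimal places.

Area = ½·|EF|·|FD|·sin F ≈ 587.48.

area ≈ 587.476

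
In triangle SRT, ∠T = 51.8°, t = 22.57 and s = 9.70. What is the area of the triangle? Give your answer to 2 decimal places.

area ≈ 103.83

Law of sines: sin S = s·sin T/t ≈ 0.33774.
Since t ≥ s, only the acute value applies: ∠S ≈ 19.74°.
Then ∠R = 180° − ∠T − ∠S ≈ 108.46°.
Law of sines gives r = t·sin R/sin T ≈ 27.242.
Area = ½·t·s·sin R ≈ 103.83.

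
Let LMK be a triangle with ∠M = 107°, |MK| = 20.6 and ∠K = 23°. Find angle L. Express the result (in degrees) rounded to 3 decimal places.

The third angle is ∠L = 180° − ∠M − ∠K = 50.00°.

50.000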